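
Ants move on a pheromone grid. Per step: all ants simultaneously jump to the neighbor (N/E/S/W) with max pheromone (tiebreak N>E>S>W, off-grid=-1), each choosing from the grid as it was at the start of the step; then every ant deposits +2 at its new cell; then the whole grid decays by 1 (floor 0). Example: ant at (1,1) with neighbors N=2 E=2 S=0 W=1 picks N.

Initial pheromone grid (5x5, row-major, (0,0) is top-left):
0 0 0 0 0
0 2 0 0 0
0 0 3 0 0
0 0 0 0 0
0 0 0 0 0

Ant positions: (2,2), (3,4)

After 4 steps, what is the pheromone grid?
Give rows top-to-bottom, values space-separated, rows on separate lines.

After step 1: ants at (1,2),(2,4)
  0 0 0 0 0
  0 1 1 0 0
  0 0 2 0 1
  0 0 0 0 0
  0 0 0 0 0
After step 2: ants at (2,2),(1,4)
  0 0 0 0 0
  0 0 0 0 1
  0 0 3 0 0
  0 0 0 0 0
  0 0 0 0 0
After step 3: ants at (1,2),(0,4)
  0 0 0 0 1
  0 0 1 0 0
  0 0 2 0 0
  0 0 0 0 0
  0 0 0 0 0
After step 4: ants at (2,2),(1,4)
  0 0 0 0 0
  0 0 0 0 1
  0 0 3 0 0
  0 0 0 0 0
  0 0 0 0 0

0 0 0 0 0
0 0 0 0 1
0 0 3 0 0
0 0 0 0 0
0 0 0 0 0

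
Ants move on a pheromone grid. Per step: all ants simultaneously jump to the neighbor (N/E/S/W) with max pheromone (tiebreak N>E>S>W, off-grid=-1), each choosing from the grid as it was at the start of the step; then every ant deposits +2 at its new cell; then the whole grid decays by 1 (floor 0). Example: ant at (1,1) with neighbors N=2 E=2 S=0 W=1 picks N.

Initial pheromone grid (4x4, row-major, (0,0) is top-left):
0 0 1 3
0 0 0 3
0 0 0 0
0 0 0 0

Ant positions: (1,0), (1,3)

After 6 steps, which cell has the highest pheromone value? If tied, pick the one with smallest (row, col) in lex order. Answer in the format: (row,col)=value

Answer: (0,3)=7

Derivation:
Step 1: ant0:(1,0)->N->(0,0) | ant1:(1,3)->N->(0,3)
  grid max=4 at (0,3)
Step 2: ant0:(0,0)->E->(0,1) | ant1:(0,3)->S->(1,3)
  grid max=3 at (0,3)
Step 3: ant0:(0,1)->E->(0,2) | ant1:(1,3)->N->(0,3)
  grid max=4 at (0,3)
Step 4: ant0:(0,2)->E->(0,3) | ant1:(0,3)->S->(1,3)
  grid max=5 at (0,3)
Step 5: ant0:(0,3)->S->(1,3) | ant1:(1,3)->N->(0,3)
  grid max=6 at (0,3)
Step 6: ant0:(1,3)->N->(0,3) | ant1:(0,3)->S->(1,3)
  grid max=7 at (0,3)
Final grid:
  0 0 0 7
  0 0 0 5
  0 0 0 0
  0 0 0 0
Max pheromone 7 at (0,3)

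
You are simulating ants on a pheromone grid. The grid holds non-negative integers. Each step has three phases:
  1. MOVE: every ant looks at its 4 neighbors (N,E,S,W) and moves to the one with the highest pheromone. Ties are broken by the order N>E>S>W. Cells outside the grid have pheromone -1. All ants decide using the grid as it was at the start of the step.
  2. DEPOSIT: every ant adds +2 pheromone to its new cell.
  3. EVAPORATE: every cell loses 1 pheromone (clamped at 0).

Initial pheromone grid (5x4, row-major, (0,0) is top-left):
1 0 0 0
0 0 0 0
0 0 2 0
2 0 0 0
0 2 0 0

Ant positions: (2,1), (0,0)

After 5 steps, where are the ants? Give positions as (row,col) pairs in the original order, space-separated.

Step 1: ant0:(2,1)->E->(2,2) | ant1:(0,0)->E->(0,1)
  grid max=3 at (2,2)
Step 2: ant0:(2,2)->N->(1,2) | ant1:(0,1)->E->(0,2)
  grid max=2 at (2,2)
Step 3: ant0:(1,2)->S->(2,2) | ant1:(0,2)->S->(1,2)
  grid max=3 at (2,2)
Step 4: ant0:(2,2)->N->(1,2) | ant1:(1,2)->S->(2,2)
  grid max=4 at (2,2)
Step 5: ant0:(1,2)->S->(2,2) | ant1:(2,2)->N->(1,2)
  grid max=5 at (2,2)

(2,2) (1,2)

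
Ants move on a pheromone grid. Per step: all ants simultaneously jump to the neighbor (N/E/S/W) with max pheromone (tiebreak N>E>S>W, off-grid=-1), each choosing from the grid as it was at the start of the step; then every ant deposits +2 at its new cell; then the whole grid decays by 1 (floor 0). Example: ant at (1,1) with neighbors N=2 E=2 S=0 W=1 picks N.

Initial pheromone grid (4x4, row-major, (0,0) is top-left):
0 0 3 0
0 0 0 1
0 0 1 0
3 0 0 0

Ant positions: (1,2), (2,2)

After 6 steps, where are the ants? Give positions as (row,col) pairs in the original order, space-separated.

Step 1: ant0:(1,2)->N->(0,2) | ant1:(2,2)->N->(1,2)
  grid max=4 at (0,2)
Step 2: ant0:(0,2)->S->(1,2) | ant1:(1,2)->N->(0,2)
  grid max=5 at (0,2)
Step 3: ant0:(1,2)->N->(0,2) | ant1:(0,2)->S->(1,2)
  grid max=6 at (0,2)
Step 4: ant0:(0,2)->S->(1,2) | ant1:(1,2)->N->(0,2)
  grid max=7 at (0,2)
Step 5: ant0:(1,2)->N->(0,2) | ant1:(0,2)->S->(1,2)
  grid max=8 at (0,2)
Step 6: ant0:(0,2)->S->(1,2) | ant1:(1,2)->N->(0,2)
  grid max=9 at (0,2)

(1,2) (0,2)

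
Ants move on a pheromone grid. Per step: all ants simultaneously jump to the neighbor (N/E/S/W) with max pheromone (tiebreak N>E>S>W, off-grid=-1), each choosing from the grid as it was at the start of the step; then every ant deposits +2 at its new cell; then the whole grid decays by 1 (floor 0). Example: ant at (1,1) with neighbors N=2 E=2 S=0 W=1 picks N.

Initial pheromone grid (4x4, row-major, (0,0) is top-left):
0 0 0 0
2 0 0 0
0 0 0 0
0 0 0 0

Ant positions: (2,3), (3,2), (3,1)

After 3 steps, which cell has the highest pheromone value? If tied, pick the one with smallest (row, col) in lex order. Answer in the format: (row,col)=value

Step 1: ant0:(2,3)->N->(1,3) | ant1:(3,2)->N->(2,2) | ant2:(3,1)->N->(2,1)
  grid max=1 at (1,0)
Step 2: ant0:(1,3)->N->(0,3) | ant1:(2,2)->W->(2,1) | ant2:(2,1)->E->(2,2)
  grid max=2 at (2,1)
Step 3: ant0:(0,3)->S->(1,3) | ant1:(2,1)->E->(2,2) | ant2:(2,2)->W->(2,1)
  grid max=3 at (2,1)
Final grid:
  0 0 0 0
  0 0 0 1
  0 3 3 0
  0 0 0 0
Max pheromone 3 at (2,1)

Answer: (2,1)=3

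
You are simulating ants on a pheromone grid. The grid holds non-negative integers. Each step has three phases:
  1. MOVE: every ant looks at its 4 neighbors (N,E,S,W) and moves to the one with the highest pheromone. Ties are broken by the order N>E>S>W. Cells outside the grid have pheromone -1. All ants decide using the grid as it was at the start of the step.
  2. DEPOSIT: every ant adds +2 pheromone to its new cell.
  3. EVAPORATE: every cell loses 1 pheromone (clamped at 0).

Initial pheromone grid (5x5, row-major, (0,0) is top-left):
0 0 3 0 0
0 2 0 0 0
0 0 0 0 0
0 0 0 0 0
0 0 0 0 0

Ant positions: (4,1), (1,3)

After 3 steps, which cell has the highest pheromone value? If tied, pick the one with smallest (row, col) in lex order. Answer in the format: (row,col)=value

Answer: (0,2)=2

Derivation:
Step 1: ant0:(4,1)->N->(3,1) | ant1:(1,3)->N->(0,3)
  grid max=2 at (0,2)
Step 2: ant0:(3,1)->N->(2,1) | ant1:(0,3)->W->(0,2)
  grid max=3 at (0,2)
Step 3: ant0:(2,1)->N->(1,1) | ant1:(0,2)->E->(0,3)
  grid max=2 at (0,2)
Final grid:
  0 0 2 1 0
  0 1 0 0 0
  0 0 0 0 0
  0 0 0 0 0
  0 0 0 0 0
Max pheromone 2 at (0,2)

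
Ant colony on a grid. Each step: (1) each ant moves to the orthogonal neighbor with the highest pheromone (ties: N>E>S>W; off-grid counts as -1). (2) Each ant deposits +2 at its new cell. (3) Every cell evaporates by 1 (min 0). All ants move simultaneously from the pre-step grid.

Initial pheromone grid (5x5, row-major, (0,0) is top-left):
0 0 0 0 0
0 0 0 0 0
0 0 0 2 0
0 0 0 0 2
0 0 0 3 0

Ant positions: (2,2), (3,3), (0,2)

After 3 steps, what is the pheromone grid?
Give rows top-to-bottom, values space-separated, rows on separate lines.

After step 1: ants at (2,3),(4,3),(0,3)
  0 0 0 1 0
  0 0 0 0 0
  0 0 0 3 0
  0 0 0 0 1
  0 0 0 4 0
After step 2: ants at (1,3),(3,3),(0,4)
  0 0 0 0 1
  0 0 0 1 0
  0 0 0 2 0
  0 0 0 1 0
  0 0 0 3 0
After step 3: ants at (2,3),(4,3),(1,4)
  0 0 0 0 0
  0 0 0 0 1
  0 0 0 3 0
  0 0 0 0 0
  0 0 0 4 0

0 0 0 0 0
0 0 0 0 1
0 0 0 3 0
0 0 0 0 0
0 0 0 4 0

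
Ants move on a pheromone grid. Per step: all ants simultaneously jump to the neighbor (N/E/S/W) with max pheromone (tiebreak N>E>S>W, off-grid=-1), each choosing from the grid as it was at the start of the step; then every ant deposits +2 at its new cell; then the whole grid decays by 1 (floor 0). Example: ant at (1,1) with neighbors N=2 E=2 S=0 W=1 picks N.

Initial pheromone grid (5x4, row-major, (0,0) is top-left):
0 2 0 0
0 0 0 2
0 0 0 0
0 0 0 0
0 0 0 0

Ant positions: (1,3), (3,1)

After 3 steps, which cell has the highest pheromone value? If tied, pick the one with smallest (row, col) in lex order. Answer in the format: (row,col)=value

Step 1: ant0:(1,3)->N->(0,3) | ant1:(3,1)->N->(2,1)
  grid max=1 at (0,1)
Step 2: ant0:(0,3)->S->(1,3) | ant1:(2,1)->N->(1,1)
  grid max=2 at (1,3)
Step 3: ant0:(1,3)->N->(0,3) | ant1:(1,1)->N->(0,1)
  grid max=1 at (0,1)
Final grid:
  0 1 0 1
  0 0 0 1
  0 0 0 0
  0 0 0 0
  0 0 0 0
Max pheromone 1 at (0,1)

Answer: (0,1)=1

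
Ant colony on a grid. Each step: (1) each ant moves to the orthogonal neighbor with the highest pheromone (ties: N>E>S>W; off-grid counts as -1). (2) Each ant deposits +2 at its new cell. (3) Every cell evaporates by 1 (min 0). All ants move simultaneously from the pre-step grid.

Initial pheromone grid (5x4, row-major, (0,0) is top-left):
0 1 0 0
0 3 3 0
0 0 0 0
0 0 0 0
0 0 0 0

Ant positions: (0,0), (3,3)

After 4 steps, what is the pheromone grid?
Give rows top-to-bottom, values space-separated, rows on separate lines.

After step 1: ants at (0,1),(2,3)
  0 2 0 0
  0 2 2 0
  0 0 0 1
  0 0 0 0
  0 0 0 0
After step 2: ants at (1,1),(1,3)
  0 1 0 0
  0 3 1 1
  0 0 0 0
  0 0 0 0
  0 0 0 0
After step 3: ants at (0,1),(1,2)
  0 2 0 0
  0 2 2 0
  0 0 0 0
  0 0 0 0
  0 0 0 0
After step 4: ants at (1,1),(1,1)
  0 1 0 0
  0 5 1 0
  0 0 0 0
  0 0 0 0
  0 0 0 0

0 1 0 0
0 5 1 0
0 0 0 0
0 0 0 0
0 0 0 0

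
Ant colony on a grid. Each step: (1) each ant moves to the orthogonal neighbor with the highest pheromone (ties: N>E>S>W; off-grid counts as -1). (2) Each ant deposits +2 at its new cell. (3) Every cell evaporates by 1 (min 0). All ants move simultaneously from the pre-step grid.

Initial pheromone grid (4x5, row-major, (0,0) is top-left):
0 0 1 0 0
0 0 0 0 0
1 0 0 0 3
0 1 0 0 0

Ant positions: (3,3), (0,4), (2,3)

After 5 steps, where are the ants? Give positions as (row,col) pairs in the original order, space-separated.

Step 1: ant0:(3,3)->N->(2,3) | ant1:(0,4)->S->(1,4) | ant2:(2,3)->E->(2,4)
  grid max=4 at (2,4)
Step 2: ant0:(2,3)->E->(2,4) | ant1:(1,4)->S->(2,4) | ant2:(2,4)->N->(1,4)
  grid max=7 at (2,4)
Step 3: ant0:(2,4)->N->(1,4) | ant1:(2,4)->N->(1,4) | ant2:(1,4)->S->(2,4)
  grid max=8 at (2,4)
Step 4: ant0:(1,4)->S->(2,4) | ant1:(1,4)->S->(2,4) | ant2:(2,4)->N->(1,4)
  grid max=11 at (2,4)
Step 5: ant0:(2,4)->N->(1,4) | ant1:(2,4)->N->(1,4) | ant2:(1,4)->S->(2,4)
  grid max=12 at (2,4)

(1,4) (1,4) (2,4)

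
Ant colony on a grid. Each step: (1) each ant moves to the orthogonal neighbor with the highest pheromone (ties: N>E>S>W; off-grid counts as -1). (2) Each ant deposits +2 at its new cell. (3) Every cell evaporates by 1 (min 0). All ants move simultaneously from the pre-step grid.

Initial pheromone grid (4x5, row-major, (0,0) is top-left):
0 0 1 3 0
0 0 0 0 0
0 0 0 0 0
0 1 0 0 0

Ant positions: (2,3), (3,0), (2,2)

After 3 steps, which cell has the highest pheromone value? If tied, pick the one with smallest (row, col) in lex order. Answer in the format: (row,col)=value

Step 1: ant0:(2,3)->N->(1,3) | ant1:(3,0)->E->(3,1) | ant2:(2,2)->N->(1,2)
  grid max=2 at (0,3)
Step 2: ant0:(1,3)->N->(0,3) | ant1:(3,1)->N->(2,1) | ant2:(1,2)->E->(1,3)
  grid max=3 at (0,3)
Step 3: ant0:(0,3)->S->(1,3) | ant1:(2,1)->S->(3,1) | ant2:(1,3)->N->(0,3)
  grid max=4 at (0,3)
Final grid:
  0 0 0 4 0
  0 0 0 3 0
  0 0 0 0 0
  0 2 0 0 0
Max pheromone 4 at (0,3)

Answer: (0,3)=4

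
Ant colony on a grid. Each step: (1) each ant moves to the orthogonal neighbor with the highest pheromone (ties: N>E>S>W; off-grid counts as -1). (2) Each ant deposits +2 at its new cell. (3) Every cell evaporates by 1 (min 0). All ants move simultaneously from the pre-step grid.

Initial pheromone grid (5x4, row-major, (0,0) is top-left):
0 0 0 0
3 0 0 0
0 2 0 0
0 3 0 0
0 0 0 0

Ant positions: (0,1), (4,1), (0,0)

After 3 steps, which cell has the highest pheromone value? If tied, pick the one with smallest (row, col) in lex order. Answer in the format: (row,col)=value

Answer: (1,0)=4

Derivation:
Step 1: ant0:(0,1)->E->(0,2) | ant1:(4,1)->N->(3,1) | ant2:(0,0)->S->(1,0)
  grid max=4 at (1,0)
Step 2: ant0:(0,2)->E->(0,3) | ant1:(3,1)->N->(2,1) | ant2:(1,0)->N->(0,0)
  grid max=3 at (1,0)
Step 3: ant0:(0,3)->S->(1,3) | ant1:(2,1)->S->(3,1) | ant2:(0,0)->S->(1,0)
  grid max=4 at (1,0)
Final grid:
  0 0 0 0
  4 0 0 1
  0 1 0 0
  0 4 0 0
  0 0 0 0
Max pheromone 4 at (1,0)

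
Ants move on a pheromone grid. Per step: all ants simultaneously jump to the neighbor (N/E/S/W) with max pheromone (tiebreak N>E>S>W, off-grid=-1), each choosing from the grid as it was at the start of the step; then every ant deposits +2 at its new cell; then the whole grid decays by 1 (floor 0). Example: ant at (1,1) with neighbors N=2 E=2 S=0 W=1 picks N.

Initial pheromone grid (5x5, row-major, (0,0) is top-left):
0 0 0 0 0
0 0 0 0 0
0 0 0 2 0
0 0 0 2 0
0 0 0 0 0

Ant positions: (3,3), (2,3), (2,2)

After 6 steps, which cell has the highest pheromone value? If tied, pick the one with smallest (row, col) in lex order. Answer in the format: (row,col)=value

Step 1: ant0:(3,3)->N->(2,3) | ant1:(2,3)->S->(3,3) | ant2:(2,2)->E->(2,3)
  grid max=5 at (2,3)
Step 2: ant0:(2,3)->S->(3,3) | ant1:(3,3)->N->(2,3) | ant2:(2,3)->S->(3,3)
  grid max=6 at (2,3)
Step 3: ant0:(3,3)->N->(2,3) | ant1:(2,3)->S->(3,3) | ant2:(3,3)->N->(2,3)
  grid max=9 at (2,3)
Step 4: ant0:(2,3)->S->(3,3) | ant1:(3,3)->N->(2,3) | ant2:(2,3)->S->(3,3)
  grid max=10 at (2,3)
Step 5: ant0:(3,3)->N->(2,3) | ant1:(2,3)->S->(3,3) | ant2:(3,3)->N->(2,3)
  grid max=13 at (2,3)
Step 6: ant0:(2,3)->S->(3,3) | ant1:(3,3)->N->(2,3) | ant2:(2,3)->S->(3,3)
  grid max=14 at (2,3)
Final grid:
  0 0 0 0 0
  0 0 0 0 0
  0 0 0 14 0
  0 0 0 14 0
  0 0 0 0 0
Max pheromone 14 at (2,3)

Answer: (2,3)=14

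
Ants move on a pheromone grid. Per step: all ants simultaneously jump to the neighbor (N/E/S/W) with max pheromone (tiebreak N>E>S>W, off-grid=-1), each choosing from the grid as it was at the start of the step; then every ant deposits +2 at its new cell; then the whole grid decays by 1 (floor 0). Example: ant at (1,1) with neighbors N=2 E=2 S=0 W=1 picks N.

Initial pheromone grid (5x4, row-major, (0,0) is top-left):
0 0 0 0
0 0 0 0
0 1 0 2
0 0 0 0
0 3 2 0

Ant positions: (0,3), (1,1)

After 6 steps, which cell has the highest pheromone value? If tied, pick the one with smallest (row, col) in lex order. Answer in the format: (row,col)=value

Answer: (2,3)=2

Derivation:
Step 1: ant0:(0,3)->S->(1,3) | ant1:(1,1)->S->(2,1)
  grid max=2 at (2,1)
Step 2: ant0:(1,3)->S->(2,3) | ant1:(2,1)->N->(1,1)
  grid max=2 at (2,3)
Step 3: ant0:(2,3)->N->(1,3) | ant1:(1,1)->S->(2,1)
  grid max=2 at (2,1)
Step 4: ant0:(1,3)->S->(2,3) | ant1:(2,1)->N->(1,1)
  grid max=2 at (2,3)
Step 5: ant0:(2,3)->N->(1,3) | ant1:(1,1)->S->(2,1)
  grid max=2 at (2,1)
Step 6: ant0:(1,3)->S->(2,3) | ant1:(2,1)->N->(1,1)
  grid max=2 at (2,3)
Final grid:
  0 0 0 0
  0 1 0 0
  0 1 0 2
  0 0 0 0
  0 0 0 0
Max pheromone 2 at (2,3)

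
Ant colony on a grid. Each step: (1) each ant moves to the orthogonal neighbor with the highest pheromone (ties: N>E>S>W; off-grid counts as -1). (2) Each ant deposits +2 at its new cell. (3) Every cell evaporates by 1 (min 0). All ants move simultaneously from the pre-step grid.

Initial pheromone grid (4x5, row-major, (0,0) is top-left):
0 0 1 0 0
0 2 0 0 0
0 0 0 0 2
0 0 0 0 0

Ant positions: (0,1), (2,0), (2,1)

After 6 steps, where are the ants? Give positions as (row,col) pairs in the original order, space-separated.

Step 1: ant0:(0,1)->S->(1,1) | ant1:(2,0)->N->(1,0) | ant2:(2,1)->N->(1,1)
  grid max=5 at (1,1)
Step 2: ant0:(1,1)->W->(1,0) | ant1:(1,0)->E->(1,1) | ant2:(1,1)->W->(1,0)
  grid max=6 at (1,1)
Step 3: ant0:(1,0)->E->(1,1) | ant1:(1,1)->W->(1,0) | ant2:(1,0)->E->(1,1)
  grid max=9 at (1,1)
Step 4: ant0:(1,1)->W->(1,0) | ant1:(1,0)->E->(1,1) | ant2:(1,1)->W->(1,0)
  grid max=10 at (1,1)
Step 5: ant0:(1,0)->E->(1,1) | ant1:(1,1)->W->(1,0) | ant2:(1,0)->E->(1,1)
  grid max=13 at (1,1)
Step 6: ant0:(1,1)->W->(1,0) | ant1:(1,0)->E->(1,1) | ant2:(1,1)->W->(1,0)
  grid max=14 at (1,1)

(1,0) (1,1) (1,0)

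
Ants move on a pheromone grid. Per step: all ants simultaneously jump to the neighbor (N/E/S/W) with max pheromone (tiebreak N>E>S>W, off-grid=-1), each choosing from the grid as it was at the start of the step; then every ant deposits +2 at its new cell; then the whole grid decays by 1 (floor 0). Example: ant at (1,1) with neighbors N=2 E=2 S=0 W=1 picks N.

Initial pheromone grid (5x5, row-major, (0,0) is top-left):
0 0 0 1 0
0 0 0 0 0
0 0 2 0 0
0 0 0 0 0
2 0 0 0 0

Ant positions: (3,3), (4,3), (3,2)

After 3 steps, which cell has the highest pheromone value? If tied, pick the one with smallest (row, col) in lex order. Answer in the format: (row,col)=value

Answer: (2,2)=7

Derivation:
Step 1: ant0:(3,3)->N->(2,3) | ant1:(4,3)->N->(3,3) | ant2:(3,2)->N->(2,2)
  grid max=3 at (2,2)
Step 2: ant0:(2,3)->W->(2,2) | ant1:(3,3)->N->(2,3) | ant2:(2,2)->E->(2,3)
  grid max=4 at (2,2)
Step 3: ant0:(2,2)->E->(2,3) | ant1:(2,3)->W->(2,2) | ant2:(2,3)->W->(2,2)
  grid max=7 at (2,2)
Final grid:
  0 0 0 0 0
  0 0 0 0 0
  0 0 7 5 0
  0 0 0 0 0
  0 0 0 0 0
Max pheromone 7 at (2,2)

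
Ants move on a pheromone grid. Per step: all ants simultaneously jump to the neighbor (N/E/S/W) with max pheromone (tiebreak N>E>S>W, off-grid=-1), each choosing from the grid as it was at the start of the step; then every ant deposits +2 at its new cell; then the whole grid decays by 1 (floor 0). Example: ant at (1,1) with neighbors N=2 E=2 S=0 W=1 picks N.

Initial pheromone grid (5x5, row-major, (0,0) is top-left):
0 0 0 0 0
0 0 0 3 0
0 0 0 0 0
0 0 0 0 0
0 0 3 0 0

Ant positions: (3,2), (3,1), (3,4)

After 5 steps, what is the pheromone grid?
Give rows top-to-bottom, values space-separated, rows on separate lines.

After step 1: ants at (4,2),(2,1),(2,4)
  0 0 0 0 0
  0 0 0 2 0
  0 1 0 0 1
  0 0 0 0 0
  0 0 4 0 0
After step 2: ants at (3,2),(1,1),(1,4)
  0 0 0 0 0
  0 1 0 1 1
  0 0 0 0 0
  0 0 1 0 0
  0 0 3 0 0
After step 3: ants at (4,2),(0,1),(1,3)
  0 1 0 0 0
  0 0 0 2 0
  0 0 0 0 0
  0 0 0 0 0
  0 0 4 0 0
After step 4: ants at (3,2),(0,2),(0,3)
  0 0 1 1 0
  0 0 0 1 0
  0 0 0 0 0
  0 0 1 0 0
  0 0 3 0 0
After step 5: ants at (4,2),(0,3),(1,3)
  0 0 0 2 0
  0 0 0 2 0
  0 0 0 0 0
  0 0 0 0 0
  0 0 4 0 0

0 0 0 2 0
0 0 0 2 0
0 0 0 0 0
0 0 0 0 0
0 0 4 0 0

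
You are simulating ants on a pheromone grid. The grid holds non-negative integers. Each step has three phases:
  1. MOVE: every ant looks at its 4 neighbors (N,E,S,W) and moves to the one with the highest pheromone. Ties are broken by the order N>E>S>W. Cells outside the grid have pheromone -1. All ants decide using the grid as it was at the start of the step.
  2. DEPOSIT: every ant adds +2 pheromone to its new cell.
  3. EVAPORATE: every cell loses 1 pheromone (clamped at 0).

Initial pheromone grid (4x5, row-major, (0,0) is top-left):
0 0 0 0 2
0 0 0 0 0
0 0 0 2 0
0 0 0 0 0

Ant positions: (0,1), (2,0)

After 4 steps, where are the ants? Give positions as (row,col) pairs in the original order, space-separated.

Step 1: ant0:(0,1)->E->(0,2) | ant1:(2,0)->N->(1,0)
  grid max=1 at (0,2)
Step 2: ant0:(0,2)->E->(0,3) | ant1:(1,0)->N->(0,0)
  grid max=1 at (0,0)
Step 3: ant0:(0,3)->E->(0,4) | ant1:(0,0)->E->(0,1)
  grid max=1 at (0,1)
Step 4: ant0:(0,4)->S->(1,4) | ant1:(0,1)->E->(0,2)
  grid max=1 at (0,2)

(1,4) (0,2)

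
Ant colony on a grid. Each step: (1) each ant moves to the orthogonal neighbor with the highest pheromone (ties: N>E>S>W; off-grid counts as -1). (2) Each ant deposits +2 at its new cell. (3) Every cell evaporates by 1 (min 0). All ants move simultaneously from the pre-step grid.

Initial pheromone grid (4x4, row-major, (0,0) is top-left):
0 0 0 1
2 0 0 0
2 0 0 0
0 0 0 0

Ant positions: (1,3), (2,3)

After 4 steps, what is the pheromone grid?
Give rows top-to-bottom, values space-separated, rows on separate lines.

After step 1: ants at (0,3),(1,3)
  0 0 0 2
  1 0 0 1
  1 0 0 0
  0 0 0 0
After step 2: ants at (1,3),(0,3)
  0 0 0 3
  0 0 0 2
  0 0 0 0
  0 0 0 0
After step 3: ants at (0,3),(1,3)
  0 0 0 4
  0 0 0 3
  0 0 0 0
  0 0 0 0
After step 4: ants at (1,3),(0,3)
  0 0 0 5
  0 0 0 4
  0 0 0 0
  0 0 0 0

0 0 0 5
0 0 0 4
0 0 0 0
0 0 0 0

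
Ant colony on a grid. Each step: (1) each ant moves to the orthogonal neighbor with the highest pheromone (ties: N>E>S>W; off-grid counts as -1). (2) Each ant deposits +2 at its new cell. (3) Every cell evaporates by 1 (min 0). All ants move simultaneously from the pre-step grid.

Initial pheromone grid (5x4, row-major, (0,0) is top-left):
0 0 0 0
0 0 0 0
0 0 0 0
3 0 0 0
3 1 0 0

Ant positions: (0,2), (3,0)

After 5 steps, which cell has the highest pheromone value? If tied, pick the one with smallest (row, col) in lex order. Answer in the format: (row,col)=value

Answer: (4,0)=4

Derivation:
Step 1: ant0:(0,2)->E->(0,3) | ant1:(3,0)->S->(4,0)
  grid max=4 at (4,0)
Step 2: ant0:(0,3)->S->(1,3) | ant1:(4,0)->N->(3,0)
  grid max=3 at (3,0)
Step 3: ant0:(1,3)->N->(0,3) | ant1:(3,0)->S->(4,0)
  grid max=4 at (4,0)
Step 4: ant0:(0,3)->S->(1,3) | ant1:(4,0)->N->(3,0)
  grid max=3 at (3,0)
Step 5: ant0:(1,3)->N->(0,3) | ant1:(3,0)->S->(4,0)
  grid max=4 at (4,0)
Final grid:
  0 0 0 1
  0 0 0 0
  0 0 0 0
  2 0 0 0
  4 0 0 0
Max pheromone 4 at (4,0)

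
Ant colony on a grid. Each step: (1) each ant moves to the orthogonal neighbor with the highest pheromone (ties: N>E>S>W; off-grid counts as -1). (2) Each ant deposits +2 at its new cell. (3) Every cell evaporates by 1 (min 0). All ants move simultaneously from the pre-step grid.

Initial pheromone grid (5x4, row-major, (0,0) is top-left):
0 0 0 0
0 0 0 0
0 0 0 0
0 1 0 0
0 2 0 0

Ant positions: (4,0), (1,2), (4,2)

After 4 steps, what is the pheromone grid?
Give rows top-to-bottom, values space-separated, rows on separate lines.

After step 1: ants at (4,1),(0,2),(4,1)
  0 0 1 0
  0 0 0 0
  0 0 0 0
  0 0 0 0
  0 5 0 0
After step 2: ants at (3,1),(0,3),(3,1)
  0 0 0 1
  0 0 0 0
  0 0 0 0
  0 3 0 0
  0 4 0 0
After step 3: ants at (4,1),(1,3),(4,1)
  0 0 0 0
  0 0 0 1
  0 0 0 0
  0 2 0 0
  0 7 0 0
After step 4: ants at (3,1),(0,3),(3,1)
  0 0 0 1
  0 0 0 0
  0 0 0 0
  0 5 0 0
  0 6 0 0

0 0 0 1
0 0 0 0
0 0 0 0
0 5 0 0
0 6 0 0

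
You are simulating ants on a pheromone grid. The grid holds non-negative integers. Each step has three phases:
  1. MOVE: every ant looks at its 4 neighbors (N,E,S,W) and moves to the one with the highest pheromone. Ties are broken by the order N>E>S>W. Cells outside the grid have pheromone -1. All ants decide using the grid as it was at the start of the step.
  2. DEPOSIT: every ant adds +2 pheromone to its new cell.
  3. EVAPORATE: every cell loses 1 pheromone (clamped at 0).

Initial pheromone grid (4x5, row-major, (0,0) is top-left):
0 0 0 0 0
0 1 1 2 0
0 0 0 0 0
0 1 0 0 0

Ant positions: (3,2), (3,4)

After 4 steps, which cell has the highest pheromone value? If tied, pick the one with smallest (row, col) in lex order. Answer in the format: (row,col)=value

Answer: (1,4)=1

Derivation:
Step 1: ant0:(3,2)->W->(3,1) | ant1:(3,4)->N->(2,4)
  grid max=2 at (3,1)
Step 2: ant0:(3,1)->N->(2,1) | ant1:(2,4)->N->(1,4)
  grid max=1 at (1,4)
Step 3: ant0:(2,1)->S->(3,1) | ant1:(1,4)->N->(0,4)
  grid max=2 at (3,1)
Step 4: ant0:(3,1)->N->(2,1) | ant1:(0,4)->S->(1,4)
  grid max=1 at (1,4)
Final grid:
  0 0 0 0 0
  0 0 0 0 1
  0 1 0 0 0
  0 1 0 0 0
Max pheromone 1 at (1,4)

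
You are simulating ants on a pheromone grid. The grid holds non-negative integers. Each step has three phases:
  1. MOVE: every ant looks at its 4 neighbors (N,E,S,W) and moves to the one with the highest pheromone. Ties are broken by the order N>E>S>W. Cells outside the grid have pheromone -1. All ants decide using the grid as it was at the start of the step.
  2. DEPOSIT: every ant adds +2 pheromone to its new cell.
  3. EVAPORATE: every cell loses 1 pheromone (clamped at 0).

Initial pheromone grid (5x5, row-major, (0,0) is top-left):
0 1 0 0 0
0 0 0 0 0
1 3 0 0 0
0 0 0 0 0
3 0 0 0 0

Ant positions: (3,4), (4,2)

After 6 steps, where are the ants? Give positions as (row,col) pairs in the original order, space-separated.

Step 1: ant0:(3,4)->N->(2,4) | ant1:(4,2)->N->(3,2)
  grid max=2 at (2,1)
Step 2: ant0:(2,4)->N->(1,4) | ant1:(3,2)->N->(2,2)
  grid max=1 at (1,4)
Step 3: ant0:(1,4)->N->(0,4) | ant1:(2,2)->W->(2,1)
  grid max=2 at (2,1)
Step 4: ant0:(0,4)->S->(1,4) | ant1:(2,1)->N->(1,1)
  grid max=1 at (1,1)
Step 5: ant0:(1,4)->N->(0,4) | ant1:(1,1)->S->(2,1)
  grid max=2 at (2,1)
Step 6: ant0:(0,4)->S->(1,4) | ant1:(2,1)->N->(1,1)
  grid max=1 at (1,1)

(1,4) (1,1)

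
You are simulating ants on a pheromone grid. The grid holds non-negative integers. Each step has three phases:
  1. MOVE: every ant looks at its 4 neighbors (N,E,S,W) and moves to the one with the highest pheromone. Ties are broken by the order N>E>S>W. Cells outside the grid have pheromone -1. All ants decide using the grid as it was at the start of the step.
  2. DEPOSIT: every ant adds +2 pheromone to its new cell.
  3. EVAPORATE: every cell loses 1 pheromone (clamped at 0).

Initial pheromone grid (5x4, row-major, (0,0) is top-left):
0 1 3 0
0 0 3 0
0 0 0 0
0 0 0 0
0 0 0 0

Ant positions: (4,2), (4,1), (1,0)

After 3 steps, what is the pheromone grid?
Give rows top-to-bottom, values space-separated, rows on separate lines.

After step 1: ants at (3,2),(3,1),(0,0)
  1 0 2 0
  0 0 2 0
  0 0 0 0
  0 1 1 0
  0 0 0 0
After step 2: ants at (3,1),(3,2),(0,1)
  0 1 1 0
  0 0 1 0
  0 0 0 0
  0 2 2 0
  0 0 0 0
After step 3: ants at (3,2),(3,1),(0,2)
  0 0 2 0
  0 0 0 0
  0 0 0 0
  0 3 3 0
  0 0 0 0

0 0 2 0
0 0 0 0
0 0 0 0
0 3 3 0
0 0 0 0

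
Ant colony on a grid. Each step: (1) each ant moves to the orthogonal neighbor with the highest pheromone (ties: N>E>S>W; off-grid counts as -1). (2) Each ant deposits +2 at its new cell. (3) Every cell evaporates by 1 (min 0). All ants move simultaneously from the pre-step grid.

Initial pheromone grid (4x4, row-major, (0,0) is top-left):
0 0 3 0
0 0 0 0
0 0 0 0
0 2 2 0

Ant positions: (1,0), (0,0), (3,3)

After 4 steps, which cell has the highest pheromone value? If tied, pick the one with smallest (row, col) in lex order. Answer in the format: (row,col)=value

Answer: (0,2)=5

Derivation:
Step 1: ant0:(1,0)->N->(0,0) | ant1:(0,0)->E->(0,1) | ant2:(3,3)->W->(3,2)
  grid max=3 at (3,2)
Step 2: ant0:(0,0)->E->(0,1) | ant1:(0,1)->E->(0,2) | ant2:(3,2)->W->(3,1)
  grid max=3 at (0,2)
Step 3: ant0:(0,1)->E->(0,2) | ant1:(0,2)->W->(0,1) | ant2:(3,1)->E->(3,2)
  grid max=4 at (0,2)
Step 4: ant0:(0,2)->W->(0,1) | ant1:(0,1)->E->(0,2) | ant2:(3,2)->W->(3,1)
  grid max=5 at (0,2)
Final grid:
  0 4 5 0
  0 0 0 0
  0 0 0 0
  0 2 2 0
Max pheromone 5 at (0,2)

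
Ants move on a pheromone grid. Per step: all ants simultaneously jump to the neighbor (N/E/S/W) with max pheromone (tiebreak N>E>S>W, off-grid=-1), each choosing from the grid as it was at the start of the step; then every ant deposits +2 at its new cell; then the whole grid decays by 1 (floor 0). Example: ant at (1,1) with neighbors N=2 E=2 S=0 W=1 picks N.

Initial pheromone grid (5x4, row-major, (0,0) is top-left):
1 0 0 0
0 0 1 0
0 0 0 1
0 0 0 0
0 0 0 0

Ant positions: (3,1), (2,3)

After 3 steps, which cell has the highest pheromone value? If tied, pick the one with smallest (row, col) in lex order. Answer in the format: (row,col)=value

Step 1: ant0:(3,1)->N->(2,1) | ant1:(2,3)->N->(1,3)
  grid max=1 at (1,3)
Step 2: ant0:(2,1)->N->(1,1) | ant1:(1,3)->N->(0,3)
  grid max=1 at (0,3)
Step 3: ant0:(1,1)->N->(0,1) | ant1:(0,3)->S->(1,3)
  grid max=1 at (0,1)
Final grid:
  0 1 0 0
  0 0 0 1
  0 0 0 0
  0 0 0 0
  0 0 0 0
Max pheromone 1 at (0,1)

Answer: (0,1)=1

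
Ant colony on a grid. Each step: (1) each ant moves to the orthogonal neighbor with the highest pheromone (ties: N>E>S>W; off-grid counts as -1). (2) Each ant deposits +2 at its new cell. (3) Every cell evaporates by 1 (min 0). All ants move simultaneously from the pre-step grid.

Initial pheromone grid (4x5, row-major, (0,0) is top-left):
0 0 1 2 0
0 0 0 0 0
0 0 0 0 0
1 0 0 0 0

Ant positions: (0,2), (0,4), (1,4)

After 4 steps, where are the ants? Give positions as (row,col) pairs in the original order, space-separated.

Step 1: ant0:(0,2)->E->(0,3) | ant1:(0,4)->W->(0,3) | ant2:(1,4)->N->(0,4)
  grid max=5 at (0,3)
Step 2: ant0:(0,3)->E->(0,4) | ant1:(0,3)->E->(0,4) | ant2:(0,4)->W->(0,3)
  grid max=6 at (0,3)
Step 3: ant0:(0,4)->W->(0,3) | ant1:(0,4)->W->(0,3) | ant2:(0,3)->E->(0,4)
  grid max=9 at (0,3)
Step 4: ant0:(0,3)->E->(0,4) | ant1:(0,3)->E->(0,4) | ant2:(0,4)->W->(0,3)
  grid max=10 at (0,3)

(0,4) (0,4) (0,3)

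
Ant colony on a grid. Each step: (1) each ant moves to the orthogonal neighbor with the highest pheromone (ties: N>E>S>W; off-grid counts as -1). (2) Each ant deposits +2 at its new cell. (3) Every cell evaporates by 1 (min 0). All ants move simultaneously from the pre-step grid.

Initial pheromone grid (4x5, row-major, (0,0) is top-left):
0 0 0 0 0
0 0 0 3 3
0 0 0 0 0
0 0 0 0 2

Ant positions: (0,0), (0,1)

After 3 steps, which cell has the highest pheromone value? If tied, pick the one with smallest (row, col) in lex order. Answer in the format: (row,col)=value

Answer: (0,1)=3

Derivation:
Step 1: ant0:(0,0)->E->(0,1) | ant1:(0,1)->E->(0,2)
  grid max=2 at (1,3)
Step 2: ant0:(0,1)->E->(0,2) | ant1:(0,2)->W->(0,1)
  grid max=2 at (0,1)
Step 3: ant0:(0,2)->W->(0,1) | ant1:(0,1)->E->(0,2)
  grid max=3 at (0,1)
Final grid:
  0 3 3 0 0
  0 0 0 0 0
  0 0 0 0 0
  0 0 0 0 0
Max pheromone 3 at (0,1)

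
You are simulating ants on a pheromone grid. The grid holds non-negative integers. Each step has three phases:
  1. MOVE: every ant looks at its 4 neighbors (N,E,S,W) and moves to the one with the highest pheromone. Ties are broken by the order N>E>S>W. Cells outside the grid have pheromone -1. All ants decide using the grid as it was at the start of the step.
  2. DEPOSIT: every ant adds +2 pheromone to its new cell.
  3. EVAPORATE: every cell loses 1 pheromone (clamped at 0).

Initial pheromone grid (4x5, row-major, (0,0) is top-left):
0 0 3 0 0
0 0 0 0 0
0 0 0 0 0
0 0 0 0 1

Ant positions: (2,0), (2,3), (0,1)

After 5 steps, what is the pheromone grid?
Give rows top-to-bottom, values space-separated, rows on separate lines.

After step 1: ants at (1,0),(1,3),(0,2)
  0 0 4 0 0
  1 0 0 1 0
  0 0 0 0 0
  0 0 0 0 0
After step 2: ants at (0,0),(0,3),(0,3)
  1 0 3 3 0
  0 0 0 0 0
  0 0 0 0 0
  0 0 0 0 0
After step 3: ants at (0,1),(0,2),(0,2)
  0 1 6 2 0
  0 0 0 0 0
  0 0 0 0 0
  0 0 0 0 0
After step 4: ants at (0,2),(0,3),(0,3)
  0 0 7 5 0
  0 0 0 0 0
  0 0 0 0 0
  0 0 0 0 0
After step 5: ants at (0,3),(0,2),(0,2)
  0 0 10 6 0
  0 0 0 0 0
  0 0 0 0 0
  0 0 0 0 0

0 0 10 6 0
0 0 0 0 0
0 0 0 0 0
0 0 0 0 0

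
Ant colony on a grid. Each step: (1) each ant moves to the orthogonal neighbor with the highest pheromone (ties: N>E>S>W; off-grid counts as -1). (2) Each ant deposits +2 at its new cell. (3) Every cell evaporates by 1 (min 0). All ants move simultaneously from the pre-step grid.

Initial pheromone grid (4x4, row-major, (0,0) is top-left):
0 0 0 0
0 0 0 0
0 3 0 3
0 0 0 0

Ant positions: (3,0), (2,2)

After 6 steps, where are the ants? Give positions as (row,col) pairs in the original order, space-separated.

Step 1: ant0:(3,0)->N->(2,0) | ant1:(2,2)->E->(2,3)
  grid max=4 at (2,3)
Step 2: ant0:(2,0)->E->(2,1) | ant1:(2,3)->N->(1,3)
  grid max=3 at (2,1)
Step 3: ant0:(2,1)->N->(1,1) | ant1:(1,3)->S->(2,3)
  grid max=4 at (2,3)
Step 4: ant0:(1,1)->S->(2,1) | ant1:(2,3)->N->(1,3)
  grid max=3 at (2,1)
Step 5: ant0:(2,1)->N->(1,1) | ant1:(1,3)->S->(2,3)
  grid max=4 at (2,3)
Step 6: ant0:(1,1)->S->(2,1) | ant1:(2,3)->N->(1,3)
  grid max=3 at (2,1)

(2,1) (1,3)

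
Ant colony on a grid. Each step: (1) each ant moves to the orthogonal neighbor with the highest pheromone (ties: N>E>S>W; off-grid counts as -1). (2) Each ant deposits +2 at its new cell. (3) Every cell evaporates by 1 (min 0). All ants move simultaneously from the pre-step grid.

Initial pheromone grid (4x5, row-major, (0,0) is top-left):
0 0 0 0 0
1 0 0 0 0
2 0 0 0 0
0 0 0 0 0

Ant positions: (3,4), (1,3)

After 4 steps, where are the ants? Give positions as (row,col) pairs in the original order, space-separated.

Step 1: ant0:(3,4)->N->(2,4) | ant1:(1,3)->N->(0,3)
  grid max=1 at (0,3)
Step 2: ant0:(2,4)->N->(1,4) | ant1:(0,3)->E->(0,4)
  grid max=1 at (0,4)
Step 3: ant0:(1,4)->N->(0,4) | ant1:(0,4)->S->(1,4)
  grid max=2 at (0,4)
Step 4: ant0:(0,4)->S->(1,4) | ant1:(1,4)->N->(0,4)
  grid max=3 at (0,4)

(1,4) (0,4)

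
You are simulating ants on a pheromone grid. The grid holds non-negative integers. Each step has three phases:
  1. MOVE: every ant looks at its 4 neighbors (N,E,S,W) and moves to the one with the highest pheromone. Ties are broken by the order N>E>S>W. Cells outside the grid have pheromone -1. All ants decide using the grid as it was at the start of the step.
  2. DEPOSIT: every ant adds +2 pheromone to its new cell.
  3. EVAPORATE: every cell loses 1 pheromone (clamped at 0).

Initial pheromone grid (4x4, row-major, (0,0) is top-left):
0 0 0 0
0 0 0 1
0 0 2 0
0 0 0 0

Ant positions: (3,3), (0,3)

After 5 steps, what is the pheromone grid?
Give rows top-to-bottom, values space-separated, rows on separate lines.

After step 1: ants at (2,3),(1,3)
  0 0 0 0
  0 0 0 2
  0 0 1 1
  0 0 0 0
After step 2: ants at (1,3),(2,3)
  0 0 0 0
  0 0 0 3
  0 0 0 2
  0 0 0 0
After step 3: ants at (2,3),(1,3)
  0 0 0 0
  0 0 0 4
  0 0 0 3
  0 0 0 0
After step 4: ants at (1,3),(2,3)
  0 0 0 0
  0 0 0 5
  0 0 0 4
  0 0 0 0
After step 5: ants at (2,3),(1,3)
  0 0 0 0
  0 0 0 6
  0 0 0 5
  0 0 0 0

0 0 0 0
0 0 0 6
0 0 0 5
0 0 0 0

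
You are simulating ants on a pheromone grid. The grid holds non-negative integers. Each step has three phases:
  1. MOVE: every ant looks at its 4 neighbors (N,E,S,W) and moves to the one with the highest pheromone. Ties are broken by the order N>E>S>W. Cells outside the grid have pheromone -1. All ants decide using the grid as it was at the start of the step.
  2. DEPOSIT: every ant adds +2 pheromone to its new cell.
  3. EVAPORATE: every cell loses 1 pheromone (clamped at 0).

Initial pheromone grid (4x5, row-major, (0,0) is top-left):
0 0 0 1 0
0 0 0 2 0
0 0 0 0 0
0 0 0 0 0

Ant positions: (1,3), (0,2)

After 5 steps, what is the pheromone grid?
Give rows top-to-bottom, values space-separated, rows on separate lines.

After step 1: ants at (0,3),(0,3)
  0 0 0 4 0
  0 0 0 1 0
  0 0 0 0 0
  0 0 0 0 0
After step 2: ants at (1,3),(1,3)
  0 0 0 3 0
  0 0 0 4 0
  0 0 0 0 0
  0 0 0 0 0
After step 3: ants at (0,3),(0,3)
  0 0 0 6 0
  0 0 0 3 0
  0 0 0 0 0
  0 0 0 0 0
After step 4: ants at (1,3),(1,3)
  0 0 0 5 0
  0 0 0 6 0
  0 0 0 0 0
  0 0 0 0 0
After step 5: ants at (0,3),(0,3)
  0 0 0 8 0
  0 0 0 5 0
  0 0 0 0 0
  0 0 0 0 0

0 0 0 8 0
0 0 0 5 0
0 0 0 0 0
0 0 0 0 0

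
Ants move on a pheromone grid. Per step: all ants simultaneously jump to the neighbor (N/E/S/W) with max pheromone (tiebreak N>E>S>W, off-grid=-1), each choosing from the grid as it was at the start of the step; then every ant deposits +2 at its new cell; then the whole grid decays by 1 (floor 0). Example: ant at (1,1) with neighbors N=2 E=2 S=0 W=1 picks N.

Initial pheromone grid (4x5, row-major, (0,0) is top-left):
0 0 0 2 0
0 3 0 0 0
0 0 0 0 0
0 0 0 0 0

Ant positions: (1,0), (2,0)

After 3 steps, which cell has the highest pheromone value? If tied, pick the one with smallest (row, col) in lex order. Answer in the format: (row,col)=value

Step 1: ant0:(1,0)->E->(1,1) | ant1:(2,0)->N->(1,0)
  grid max=4 at (1,1)
Step 2: ant0:(1,1)->W->(1,0) | ant1:(1,0)->E->(1,1)
  grid max=5 at (1,1)
Step 3: ant0:(1,0)->E->(1,1) | ant1:(1,1)->W->(1,0)
  grid max=6 at (1,1)
Final grid:
  0 0 0 0 0
  3 6 0 0 0
  0 0 0 0 0
  0 0 0 0 0
Max pheromone 6 at (1,1)

Answer: (1,1)=6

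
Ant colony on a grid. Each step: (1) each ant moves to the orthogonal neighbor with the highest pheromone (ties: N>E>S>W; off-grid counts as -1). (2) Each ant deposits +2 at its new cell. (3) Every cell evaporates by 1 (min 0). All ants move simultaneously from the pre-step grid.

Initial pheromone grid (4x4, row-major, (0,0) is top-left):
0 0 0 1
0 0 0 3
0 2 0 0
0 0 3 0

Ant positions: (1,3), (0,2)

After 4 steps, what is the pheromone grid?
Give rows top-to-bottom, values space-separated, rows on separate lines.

After step 1: ants at (0,3),(0,3)
  0 0 0 4
  0 0 0 2
  0 1 0 0
  0 0 2 0
After step 2: ants at (1,3),(1,3)
  0 0 0 3
  0 0 0 5
  0 0 0 0
  0 0 1 0
After step 3: ants at (0,3),(0,3)
  0 0 0 6
  0 0 0 4
  0 0 0 0
  0 0 0 0
After step 4: ants at (1,3),(1,3)
  0 0 0 5
  0 0 0 7
  0 0 0 0
  0 0 0 0

0 0 0 5
0 0 0 7
0 0 0 0
0 0 0 0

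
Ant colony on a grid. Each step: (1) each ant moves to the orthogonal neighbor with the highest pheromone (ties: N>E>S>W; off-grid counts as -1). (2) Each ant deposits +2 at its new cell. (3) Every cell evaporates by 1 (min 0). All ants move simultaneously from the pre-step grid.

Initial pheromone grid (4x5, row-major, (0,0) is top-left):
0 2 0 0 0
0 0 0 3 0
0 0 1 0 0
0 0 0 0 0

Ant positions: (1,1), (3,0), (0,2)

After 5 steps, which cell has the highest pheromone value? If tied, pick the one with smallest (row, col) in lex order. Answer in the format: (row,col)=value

Step 1: ant0:(1,1)->N->(0,1) | ant1:(3,0)->N->(2,0) | ant2:(0,2)->W->(0,1)
  grid max=5 at (0,1)
Step 2: ant0:(0,1)->E->(0,2) | ant1:(2,0)->N->(1,0) | ant2:(0,1)->E->(0,2)
  grid max=4 at (0,1)
Step 3: ant0:(0,2)->W->(0,1) | ant1:(1,0)->N->(0,0) | ant2:(0,2)->W->(0,1)
  grid max=7 at (0,1)
Step 4: ant0:(0,1)->E->(0,2) | ant1:(0,0)->E->(0,1) | ant2:(0,1)->E->(0,2)
  grid max=8 at (0,1)
Step 5: ant0:(0,2)->W->(0,1) | ant1:(0,1)->E->(0,2) | ant2:(0,2)->W->(0,1)
  grid max=11 at (0,1)
Final grid:
  0 11 6 0 0
  0 0 0 0 0
  0 0 0 0 0
  0 0 0 0 0
Max pheromone 11 at (0,1)

Answer: (0,1)=11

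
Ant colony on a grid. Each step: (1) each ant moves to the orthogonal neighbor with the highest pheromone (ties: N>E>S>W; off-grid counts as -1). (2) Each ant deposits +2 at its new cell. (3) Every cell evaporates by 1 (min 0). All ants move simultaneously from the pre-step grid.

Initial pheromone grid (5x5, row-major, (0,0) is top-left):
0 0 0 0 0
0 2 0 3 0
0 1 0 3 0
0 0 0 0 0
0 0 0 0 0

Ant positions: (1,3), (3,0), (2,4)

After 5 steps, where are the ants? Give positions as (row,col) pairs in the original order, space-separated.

Step 1: ant0:(1,3)->S->(2,3) | ant1:(3,0)->N->(2,0) | ant2:(2,4)->W->(2,3)
  grid max=6 at (2,3)
Step 2: ant0:(2,3)->N->(1,3) | ant1:(2,0)->N->(1,0) | ant2:(2,3)->N->(1,3)
  grid max=5 at (1,3)
Step 3: ant0:(1,3)->S->(2,3) | ant1:(1,0)->N->(0,0) | ant2:(1,3)->S->(2,3)
  grid max=8 at (2,3)
Step 4: ant0:(2,3)->N->(1,3) | ant1:(0,0)->E->(0,1) | ant2:(2,3)->N->(1,3)
  grid max=7 at (1,3)
Step 5: ant0:(1,3)->S->(2,3) | ant1:(0,1)->E->(0,2) | ant2:(1,3)->S->(2,3)
  grid max=10 at (2,3)

(2,3) (0,2) (2,3)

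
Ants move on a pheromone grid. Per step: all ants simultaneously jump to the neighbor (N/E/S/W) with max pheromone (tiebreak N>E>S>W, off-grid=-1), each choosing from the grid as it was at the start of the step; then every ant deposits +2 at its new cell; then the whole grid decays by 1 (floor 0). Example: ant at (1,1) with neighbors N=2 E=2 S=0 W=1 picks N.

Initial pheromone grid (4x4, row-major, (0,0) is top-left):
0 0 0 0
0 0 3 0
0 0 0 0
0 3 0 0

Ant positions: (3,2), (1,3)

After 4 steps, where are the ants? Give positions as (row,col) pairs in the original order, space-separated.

Step 1: ant0:(3,2)->W->(3,1) | ant1:(1,3)->W->(1,2)
  grid max=4 at (1,2)
Step 2: ant0:(3,1)->N->(2,1) | ant1:(1,2)->N->(0,2)
  grid max=3 at (1,2)
Step 3: ant0:(2,1)->S->(3,1) | ant1:(0,2)->S->(1,2)
  grid max=4 at (1,2)
Step 4: ant0:(3,1)->N->(2,1) | ant1:(1,2)->N->(0,2)
  grid max=3 at (1,2)

(2,1) (0,2)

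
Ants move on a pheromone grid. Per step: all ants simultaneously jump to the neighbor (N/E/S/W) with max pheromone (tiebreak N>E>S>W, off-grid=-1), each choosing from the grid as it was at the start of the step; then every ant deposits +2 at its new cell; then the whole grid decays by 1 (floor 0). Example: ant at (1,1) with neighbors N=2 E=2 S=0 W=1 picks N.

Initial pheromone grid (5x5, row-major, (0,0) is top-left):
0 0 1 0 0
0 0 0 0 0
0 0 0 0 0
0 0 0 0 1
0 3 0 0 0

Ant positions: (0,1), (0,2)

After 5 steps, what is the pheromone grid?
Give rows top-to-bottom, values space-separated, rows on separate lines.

After step 1: ants at (0,2),(0,3)
  0 0 2 1 0
  0 0 0 0 0
  0 0 0 0 0
  0 0 0 0 0
  0 2 0 0 0
After step 2: ants at (0,3),(0,2)
  0 0 3 2 0
  0 0 0 0 0
  0 0 0 0 0
  0 0 0 0 0
  0 1 0 0 0
After step 3: ants at (0,2),(0,3)
  0 0 4 3 0
  0 0 0 0 0
  0 0 0 0 0
  0 0 0 0 0
  0 0 0 0 0
After step 4: ants at (0,3),(0,2)
  0 0 5 4 0
  0 0 0 0 0
  0 0 0 0 0
  0 0 0 0 0
  0 0 0 0 0
After step 5: ants at (0,2),(0,3)
  0 0 6 5 0
  0 0 0 0 0
  0 0 0 0 0
  0 0 0 0 0
  0 0 0 0 0

0 0 6 5 0
0 0 0 0 0
0 0 0 0 0
0 0 0 0 0
0 0 0 0 0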